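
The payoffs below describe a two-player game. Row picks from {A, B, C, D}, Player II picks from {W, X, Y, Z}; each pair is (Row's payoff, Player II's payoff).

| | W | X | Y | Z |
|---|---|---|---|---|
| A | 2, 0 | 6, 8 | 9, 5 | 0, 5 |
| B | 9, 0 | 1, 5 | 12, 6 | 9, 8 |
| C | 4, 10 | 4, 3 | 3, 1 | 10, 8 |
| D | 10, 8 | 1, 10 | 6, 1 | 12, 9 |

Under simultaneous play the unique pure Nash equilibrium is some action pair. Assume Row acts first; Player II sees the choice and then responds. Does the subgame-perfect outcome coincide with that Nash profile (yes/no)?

no

Player II best-responds to each possible Row move:
- A → Player II plays X (best of 0, 8, 5, 5); Row gets 6.
- B → Player II plays Z (best of 0, 5, 6, 8); Row gets 9.
- C → Player II plays W (best of 10, 3, 1, 8); Row gets 4.
- D → Player II plays X (best of 8, 10, 1, 9); Row gets 1.
Maximizing over 6, 9, 4, 1, Row chooses B. Subgame-perfect outcome: (B, Z) with payoffs (9, 8).
Under simultaneous play:
Row's best replies: W→D; X→A; Y→B; Z→D.
Player II's best replies: A→X; B→Z; C→W; D→X.
The unique mutual best reply is (A, X), giving (6, 8).
Sequential outcome (B, Z) differs from the Nash profile (A, X).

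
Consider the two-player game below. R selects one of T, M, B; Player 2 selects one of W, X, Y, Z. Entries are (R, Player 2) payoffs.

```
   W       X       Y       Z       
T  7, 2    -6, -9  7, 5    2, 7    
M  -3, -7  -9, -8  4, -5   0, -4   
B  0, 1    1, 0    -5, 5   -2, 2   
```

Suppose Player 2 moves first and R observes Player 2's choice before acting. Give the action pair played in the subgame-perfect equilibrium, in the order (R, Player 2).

Work backward from R's decision.
- W: R compares 7, -3, 0 and picks T; Player 2 would get 2.
- X: R compares -6, -9, 1 and picks B; Player 2 would get 0.
- Y: R compares 7, 4, -5 and picks T; Player 2 would get 5.
- Z: R compares 2, 0, -2 and picks T; Player 2 would get 7.
Player 2's induced payoffs are 2, 0, 5, 7, so Player 2 commits to Z. Subgame-perfect outcome: (T, Z) with payoffs (2, 7).

(T, Z)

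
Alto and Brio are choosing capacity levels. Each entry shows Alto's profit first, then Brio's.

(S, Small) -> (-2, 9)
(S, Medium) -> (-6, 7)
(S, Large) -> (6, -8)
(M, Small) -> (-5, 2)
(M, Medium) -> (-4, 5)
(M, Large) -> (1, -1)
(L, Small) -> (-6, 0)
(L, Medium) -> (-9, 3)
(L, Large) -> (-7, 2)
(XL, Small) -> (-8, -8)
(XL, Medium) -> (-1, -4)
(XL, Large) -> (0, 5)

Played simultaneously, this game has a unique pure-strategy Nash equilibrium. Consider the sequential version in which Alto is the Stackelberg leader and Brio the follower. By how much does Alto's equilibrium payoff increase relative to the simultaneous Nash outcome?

Backward induction with Alto moving first.
- S → Brio plays Small (best of 9, 7, -8); Alto gets -2.
- M → Brio plays Medium (best of 2, 5, -1); Alto gets -4.
- L → Brio plays Medium (best of 0, 3, 2); Alto gets -9.
- XL → Brio plays Large (best of -8, -4, 5); Alto gets 0.
Alto's induced payoffs are -2, -4, -9, 0, so Alto commits to XL. Subgame-perfect outcome: (XL, Large) with payoffs (0, 5).
For the simultaneous game, intersect best replies.
Alto's best replies: Small→S; Medium→XL; Large→S.
Brio's best replies: S→Small; M→Medium; L→Medium; XL→Large.
Only (S, Small) has each player best-responding; Nash payoffs (-2, 9).
Alto's commitment gain: 0 − -2 = 2.

2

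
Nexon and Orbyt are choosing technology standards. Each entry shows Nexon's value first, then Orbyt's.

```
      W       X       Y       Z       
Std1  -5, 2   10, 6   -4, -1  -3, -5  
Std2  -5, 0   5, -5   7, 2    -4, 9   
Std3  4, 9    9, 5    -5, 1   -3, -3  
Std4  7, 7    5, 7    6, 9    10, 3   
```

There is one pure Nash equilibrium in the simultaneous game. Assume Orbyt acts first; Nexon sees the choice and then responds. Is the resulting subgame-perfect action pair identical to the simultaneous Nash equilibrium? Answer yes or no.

Nexon best-responds to each possible Orbyt move:
- W: BR = Std4, leader payoff 7.
- X: BR = Std1, leader payoff 6.
- Y: BR = Std2, leader payoff 2.
- Z: BR = Std4, leader payoff 3.
Maximizing over 7, 6, 2, 3, Orbyt chooses W. Subgame-perfect outcome: (Std4, W) with payoffs (7, 7).
Under simultaneous play:
Nexon's best replies: W→Std4; X→Std1; Y→Std2; Z→Std4.
Orbyt's best replies: Std1→X; Std2→Z; Std3→W; Std4→Y.
Only (Std1, X) has each player best-responding; Nash payoffs (10, 6).
Sequential outcome (Std4, W) differs from the Nash profile (Std1, X).

no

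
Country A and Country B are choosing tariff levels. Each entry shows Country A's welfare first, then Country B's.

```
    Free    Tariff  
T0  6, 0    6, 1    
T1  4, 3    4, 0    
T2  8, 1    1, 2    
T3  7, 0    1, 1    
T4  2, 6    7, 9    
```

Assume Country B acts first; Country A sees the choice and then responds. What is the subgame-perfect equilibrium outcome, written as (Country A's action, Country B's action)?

Backward induction with Country B moving first.
- Free → Country A plays T2 (best of 6, 4, 8, 7, 2); Country B gets 1.
- Tariff → Country A plays T4 (best of 6, 4, 1, 1, 7); Country B gets 9.
Maximizing over 1, 9, Country B chooses Tariff. Subgame-perfect outcome: (T4, Tariff) with payoffs (7, 9).

(T4, Tariff)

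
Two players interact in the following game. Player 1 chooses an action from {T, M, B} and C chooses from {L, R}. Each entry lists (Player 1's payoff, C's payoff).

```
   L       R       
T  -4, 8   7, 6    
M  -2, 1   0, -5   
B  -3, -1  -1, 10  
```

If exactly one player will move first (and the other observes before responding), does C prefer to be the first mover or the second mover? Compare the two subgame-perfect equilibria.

second

If Player 1 leads: C's best replies are T→L, M→L, B→R; Player 1's induced payoffs -4, -2, -1; outcome (B, R), payoffs (-1, 10).
If C leads: Player 1's best replies are L→M, R→T; C's induced payoffs 1, 6; outcome (T, R), payoffs (7, 6).
C gets 6 moving first and 10 moving second, so C prefers to move second.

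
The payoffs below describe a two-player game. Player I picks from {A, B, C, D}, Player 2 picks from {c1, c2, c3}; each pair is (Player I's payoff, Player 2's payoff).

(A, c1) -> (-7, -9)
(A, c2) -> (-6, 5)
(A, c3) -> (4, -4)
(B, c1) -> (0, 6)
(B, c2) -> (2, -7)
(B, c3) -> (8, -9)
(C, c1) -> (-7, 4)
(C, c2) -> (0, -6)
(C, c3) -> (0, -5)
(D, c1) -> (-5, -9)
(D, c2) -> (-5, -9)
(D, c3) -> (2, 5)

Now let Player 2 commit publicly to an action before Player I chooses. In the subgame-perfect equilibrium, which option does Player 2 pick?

c1

Solve by backward induction (Player 2 leads).
- c1 → Player I plays B (best of -7, 0, -7, -5); Player 2 gets 6.
- c2 → Player I plays B (best of -6, 2, 0, -5); Player 2 gets -7.
- c3 → Player I plays B (best of 4, 8, 0, 2); Player 2 gets -9.
Player 2's induced payoffs are 6, -7, -9, so Player 2 commits to c1. Subgame-perfect outcome: (B, c1) with payoffs (0, 6).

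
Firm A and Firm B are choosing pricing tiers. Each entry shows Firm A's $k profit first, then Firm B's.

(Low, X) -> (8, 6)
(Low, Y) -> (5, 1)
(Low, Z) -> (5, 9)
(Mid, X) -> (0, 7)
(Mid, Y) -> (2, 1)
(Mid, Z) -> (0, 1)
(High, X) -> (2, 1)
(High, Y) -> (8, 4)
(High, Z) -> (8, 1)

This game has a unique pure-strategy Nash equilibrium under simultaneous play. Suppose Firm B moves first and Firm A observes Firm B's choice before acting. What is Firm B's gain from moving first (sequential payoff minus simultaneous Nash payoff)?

Solve by backward induction (Firm B leads).
- X: Firm A compares 8, 0, 2 and picks Low; Firm B would get 6.
- Y: Firm A compares 5, 2, 8 and picks High; Firm B would get 4.
- Z: Firm A compares 5, 0, 8 and picks High; Firm B would get 1.
Firm B's induced payoffs are 6, 4, 1, so Firm B commits to X. Subgame-perfect outcome: (Low, X) with payoffs (8, 6).
Under simultaneous play:
Firm A's best replies: X→Low; Y→High; Z→High.
Firm B's best replies: Low→Z; Mid→X; High→Y.
Only (High, Y) has each player best-responding; Nash payoffs (8, 4).
Firm B's commitment gain: 6 − 4 = 2.

2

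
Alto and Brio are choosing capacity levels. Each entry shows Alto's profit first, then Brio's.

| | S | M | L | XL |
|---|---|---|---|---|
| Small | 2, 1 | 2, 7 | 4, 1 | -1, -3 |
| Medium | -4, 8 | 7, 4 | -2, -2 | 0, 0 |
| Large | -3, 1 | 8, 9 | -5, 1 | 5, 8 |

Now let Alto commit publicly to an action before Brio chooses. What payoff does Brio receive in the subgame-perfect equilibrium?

9

Brio best-responds to each possible Alto move:
- Small: Brio compares 1, 7, 1, -3 and picks M; Alto would get 2.
- Medium: Brio compares 8, 4, -2, 0 and picks S; Alto would get -4.
- Large: Brio compares 1, 9, 1, 8 and picks M; Alto would get 8.
Alto's induced payoffs are 2, -4, 8, so Alto commits to Large. Subgame-perfect outcome: (Large, M) with payoffs (8, 9).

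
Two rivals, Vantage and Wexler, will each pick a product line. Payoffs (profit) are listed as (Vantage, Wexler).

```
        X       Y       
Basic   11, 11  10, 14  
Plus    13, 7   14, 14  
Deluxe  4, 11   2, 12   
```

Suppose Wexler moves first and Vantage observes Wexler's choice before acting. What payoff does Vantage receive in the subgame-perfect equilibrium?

Vantage best-responds to each possible Wexler move:
- X: Vantage compares 11, 13, 4 and picks Plus; Wexler would get 7.
- Y: Vantage compares 10, 14, 2 and picks Plus; Wexler would get 14.
Maximizing over 7, 14, Wexler chooses Y. Subgame-perfect outcome: (Plus, Y) with payoffs (14, 14).

14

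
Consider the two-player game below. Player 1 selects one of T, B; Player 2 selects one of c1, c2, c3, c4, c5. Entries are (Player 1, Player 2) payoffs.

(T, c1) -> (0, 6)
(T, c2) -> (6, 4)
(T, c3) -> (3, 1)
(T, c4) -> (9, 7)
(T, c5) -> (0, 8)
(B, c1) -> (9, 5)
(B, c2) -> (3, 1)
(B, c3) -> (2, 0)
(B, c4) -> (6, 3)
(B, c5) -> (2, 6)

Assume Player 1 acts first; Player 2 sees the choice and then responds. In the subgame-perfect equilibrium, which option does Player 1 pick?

Player 2 best-responds to each possible Player 1 move:
- T: Player 2 compares 6, 4, 1, 7, 8 and picks c5; Player 1 would get 0.
- B: Player 2 compares 5, 1, 0, 3, 6 and picks c5; Player 1 would get 2.
Maximizing over 0, 2, Player 1 chooses B. Subgame-perfect outcome: (B, c5) with payoffs (2, 6).

B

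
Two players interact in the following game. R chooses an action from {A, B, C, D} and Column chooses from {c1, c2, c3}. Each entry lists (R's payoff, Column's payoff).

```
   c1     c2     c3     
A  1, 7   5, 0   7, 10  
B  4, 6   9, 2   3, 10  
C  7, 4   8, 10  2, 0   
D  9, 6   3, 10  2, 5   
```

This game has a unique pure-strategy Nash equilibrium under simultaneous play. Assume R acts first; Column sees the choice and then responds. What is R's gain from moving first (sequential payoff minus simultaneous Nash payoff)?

Work backward from Column's decision.
- A: BR = c3, leader payoff 7.
- B: BR = c3, leader payoff 3.
- C: BR = c2, leader payoff 8.
- D: BR = c2, leader payoff 3.
Among 7, 3, 8, 3, the best is 8 at C. Subgame-perfect outcome: (C, c2) with payoffs (8, 10).
Under simultaneous play:
R's best replies: c1→D; c2→B; c3→A.
Column's best replies: A→c3; B→c3; C→c2; D→c2.
Only (A, c3) has each player best-responding; Nash payoffs (7, 10).
R's commitment gain: 8 − 7 = 1.

1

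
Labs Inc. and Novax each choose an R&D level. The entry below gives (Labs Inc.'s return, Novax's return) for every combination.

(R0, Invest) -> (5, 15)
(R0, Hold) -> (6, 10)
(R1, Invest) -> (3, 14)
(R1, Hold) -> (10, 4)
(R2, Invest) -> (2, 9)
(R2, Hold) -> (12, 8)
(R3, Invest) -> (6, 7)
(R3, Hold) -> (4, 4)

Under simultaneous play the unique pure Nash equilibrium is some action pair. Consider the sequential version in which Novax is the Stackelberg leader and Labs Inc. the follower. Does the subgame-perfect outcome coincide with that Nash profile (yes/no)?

Solve by backward induction (Novax leads).
- Invest → Labs Inc. plays R3 (best of 5, 3, 2, 6); Novax gets 7.
- Hold → Labs Inc. plays R2 (best of 6, 10, 12, 4); Novax gets 8.
Novax's induced payoffs are 7, 8, so Novax commits to Hold. Subgame-perfect outcome: (R2, Hold) with payoffs (12, 8).
Now find the simultaneous Nash equilibrium.
Labs Inc.'s best replies: Invest→R3; Hold→R2.
Novax's best replies: R0→Invest; R1→Invest; R2→Invest; R3→Invest.
The unique mutual best reply is (R3, Invest), giving (6, 7).
Sequential outcome (R2, Hold) differs from the Nash profile (R3, Invest).

no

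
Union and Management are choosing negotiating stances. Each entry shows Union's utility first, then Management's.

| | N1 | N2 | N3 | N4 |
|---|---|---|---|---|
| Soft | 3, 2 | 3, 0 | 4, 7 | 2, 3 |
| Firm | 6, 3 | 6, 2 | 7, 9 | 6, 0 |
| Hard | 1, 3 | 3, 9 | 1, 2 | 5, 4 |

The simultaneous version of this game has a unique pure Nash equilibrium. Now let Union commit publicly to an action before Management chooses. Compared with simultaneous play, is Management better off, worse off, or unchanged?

Solve by backward induction (Union leads).
- Soft → Management plays N3 (best of 2, 0, 7, 3); Union gets 4.
- Firm → Management plays N3 (best of 3, 2, 9, 0); Union gets 7.
- Hard → Management plays N2 (best of 3, 9, 2, 4); Union gets 3.
Maximizing over 4, 7, 3, Union chooses Firm. Subgame-perfect outcome: (Firm, N3) with payoffs (7, 9).
For the simultaneous game, intersect best replies.
Union's best replies: N1→Firm; N2→Firm; N3→Firm; N4→Firm.
Management's best replies: Soft→N3; Firm→N3; Hard→N2.
Only (Firm, N3) has each player best-responding; Nash payoffs (7, 9).
Management earns 9 sequentially versus 9 at the Nash outcome: unchanged.

unchanged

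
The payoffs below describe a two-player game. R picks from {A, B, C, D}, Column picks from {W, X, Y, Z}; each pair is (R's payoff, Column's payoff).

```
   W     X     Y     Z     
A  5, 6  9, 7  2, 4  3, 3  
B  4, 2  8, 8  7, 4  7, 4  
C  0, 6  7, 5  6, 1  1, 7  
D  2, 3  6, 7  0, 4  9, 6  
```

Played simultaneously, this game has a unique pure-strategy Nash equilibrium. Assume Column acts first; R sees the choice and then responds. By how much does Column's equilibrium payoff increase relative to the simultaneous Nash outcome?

0

Solve by backward induction (Column leads).
- W: R compares 5, 4, 0, 2 and picks A; Column would get 6.
- X: R compares 9, 8, 7, 6 and picks A; Column would get 7.
- Y: R compares 2, 7, 6, 0 and picks B; Column would get 4.
- Z: R compares 3, 7, 1, 9 and picks D; Column would get 6.
Column's induced payoffs are 6, 7, 4, 6, so Column commits to X. Subgame-perfect outcome: (A, X) with payoffs (9, 7).
For the simultaneous game, intersect best replies.
R's best replies: W→A; X→A; Y→B; Z→D.
Column's best replies: A→X; B→X; C→Z; D→X.
The unique mutual best reply is (A, X), giving (9, 7).
Column's commitment gain: 7 − 7 = 0.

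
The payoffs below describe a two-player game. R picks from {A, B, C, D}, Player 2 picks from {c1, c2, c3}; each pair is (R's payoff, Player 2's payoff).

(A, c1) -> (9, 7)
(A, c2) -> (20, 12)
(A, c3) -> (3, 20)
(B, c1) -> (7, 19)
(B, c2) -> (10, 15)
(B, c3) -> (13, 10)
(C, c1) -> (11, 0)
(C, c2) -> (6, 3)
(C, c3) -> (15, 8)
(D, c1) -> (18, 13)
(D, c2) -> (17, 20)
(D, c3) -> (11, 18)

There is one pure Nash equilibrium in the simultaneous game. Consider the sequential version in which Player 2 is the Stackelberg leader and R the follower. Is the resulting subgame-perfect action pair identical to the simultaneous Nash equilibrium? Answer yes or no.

no

Solve by backward induction (Player 2 leads).
- c1: R compares 9, 7, 11, 18 and picks D; Player 2 would get 13.
- c2: R compares 20, 10, 6, 17 and picks A; Player 2 would get 12.
- c3: R compares 3, 13, 15, 11 and picks C; Player 2 would get 8.
Maximizing over 13, 12, 8, Player 2 chooses c1. Subgame-perfect outcome: (D, c1) with payoffs (18, 13).
For the simultaneous game, intersect best replies.
R's best replies: c1→D; c2→A; c3→C.
Player 2's best replies: A→c3; B→c1; C→c3; D→c2.
Only (C, c3) has each player best-responding; Nash payoffs (15, 8).
Sequential outcome (D, c1) differs from the Nash profile (C, c3).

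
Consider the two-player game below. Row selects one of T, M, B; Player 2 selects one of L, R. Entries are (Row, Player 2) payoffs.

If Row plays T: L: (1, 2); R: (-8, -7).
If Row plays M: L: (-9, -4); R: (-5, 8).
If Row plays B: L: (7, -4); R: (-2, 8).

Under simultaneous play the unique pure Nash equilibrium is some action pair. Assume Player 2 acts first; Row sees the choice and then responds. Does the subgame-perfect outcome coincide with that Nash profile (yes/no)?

yes

Work backward from Row's decision.
- L → Row plays B (best of 1, -9, 7); Player 2 gets -4.
- R → Row plays B (best of -8, -5, -2); Player 2 gets 8.
Maximizing over -4, 8, Player 2 chooses R. Subgame-perfect outcome: (B, R) with payoffs (-2, 8).
Now find the simultaneous Nash equilibrium.
Row's best replies: L→B; R→B.
Player 2's best replies: T→L; M→R; B→R.
Only (B, R) has each player best-responding; Nash payoffs (-2, 8).
Sequential outcome (B, R) coincides with the Nash profile (B, R).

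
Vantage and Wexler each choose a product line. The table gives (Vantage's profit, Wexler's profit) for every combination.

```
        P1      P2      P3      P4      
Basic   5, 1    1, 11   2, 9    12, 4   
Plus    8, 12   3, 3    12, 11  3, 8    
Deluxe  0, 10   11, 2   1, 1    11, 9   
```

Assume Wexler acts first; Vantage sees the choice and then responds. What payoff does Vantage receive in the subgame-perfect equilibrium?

Solve by backward induction (Wexler leads).
- P1: Vantage compares 5, 8, 0 and picks Plus; Wexler would get 12.
- P2: Vantage compares 1, 3, 11 and picks Deluxe; Wexler would get 2.
- P3: Vantage compares 2, 12, 1 and picks Plus; Wexler would get 11.
- P4: Vantage compares 12, 3, 11 and picks Basic; Wexler would get 4.
Wexler's induced payoffs are 12, 2, 11, 4, so Wexler commits to P1. Subgame-perfect outcome: (Plus, P1) with payoffs (8, 12).

8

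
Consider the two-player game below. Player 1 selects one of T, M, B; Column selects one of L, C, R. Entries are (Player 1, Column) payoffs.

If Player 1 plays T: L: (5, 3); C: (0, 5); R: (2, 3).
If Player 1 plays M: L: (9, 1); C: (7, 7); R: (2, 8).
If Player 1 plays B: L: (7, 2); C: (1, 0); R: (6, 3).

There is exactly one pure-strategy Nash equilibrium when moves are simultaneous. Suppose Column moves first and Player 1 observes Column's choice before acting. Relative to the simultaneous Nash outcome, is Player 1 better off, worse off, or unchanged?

better off

Player 1 best-responds to each possible Column move:
- L: Player 1 compares 5, 9, 7 and picks M; Column would get 1.
- C: Player 1 compares 0, 7, 1 and picks M; Column would get 7.
- R: Player 1 compares 2, 2, 6 and picks B; Column would get 3.
Maximizing over 1, 7, 3, Column chooses C. Subgame-perfect outcome: (M, C) with payoffs (7, 7).
Under simultaneous play:
Player 1's best replies: L→M; C→M; R→B.
Column's best replies: T→C; M→R; B→R.
Only (B, R) has each player best-responding; Nash payoffs (6, 3).
Player 1 earns 7 sequentially versus 6 at the Nash outcome: better off.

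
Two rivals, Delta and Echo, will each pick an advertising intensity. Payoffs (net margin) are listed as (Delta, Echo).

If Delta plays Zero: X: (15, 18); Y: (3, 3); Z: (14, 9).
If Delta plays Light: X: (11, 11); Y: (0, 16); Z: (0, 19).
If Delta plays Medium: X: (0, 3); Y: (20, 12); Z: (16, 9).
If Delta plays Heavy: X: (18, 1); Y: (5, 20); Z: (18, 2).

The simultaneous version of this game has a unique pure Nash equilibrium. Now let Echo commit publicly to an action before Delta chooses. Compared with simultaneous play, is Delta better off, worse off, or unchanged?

unchanged

Backward induction with Echo moving first.
- X: Delta compares 15, 11, 0, 18 and picks Heavy; Echo would get 1.
- Y: Delta compares 3, 0, 20, 5 and picks Medium; Echo would get 12.
- Z: Delta compares 14, 0, 16, 18 and picks Heavy; Echo would get 2.
Among 1, 12, 2, the best is 12 at Y. Subgame-perfect outcome: (Medium, Y) with payoffs (20, 12).
Under simultaneous play:
Delta's best replies: X→Heavy; Y→Medium; Z→Heavy.
Echo's best replies: Zero→X; Light→Z; Medium→Y; Heavy→Y.
The unique mutual best reply is (Medium, Y), giving (20, 12).
Delta earns 20 sequentially versus 20 at the Nash outcome: unchanged.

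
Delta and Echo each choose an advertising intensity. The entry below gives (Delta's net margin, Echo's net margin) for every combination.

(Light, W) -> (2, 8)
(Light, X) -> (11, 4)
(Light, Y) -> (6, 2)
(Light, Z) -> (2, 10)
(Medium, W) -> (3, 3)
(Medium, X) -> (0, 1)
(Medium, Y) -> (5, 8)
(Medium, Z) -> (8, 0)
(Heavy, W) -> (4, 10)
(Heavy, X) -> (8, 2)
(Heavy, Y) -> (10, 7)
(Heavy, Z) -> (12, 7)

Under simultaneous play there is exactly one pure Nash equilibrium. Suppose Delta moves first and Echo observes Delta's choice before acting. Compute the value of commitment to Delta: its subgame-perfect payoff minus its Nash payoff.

Echo best-responds to each possible Delta move:
- Light: BR = Z, leader payoff 2.
- Medium: BR = Y, leader payoff 5.
- Heavy: BR = W, leader payoff 4.
Maximizing over 2, 5, 4, Delta chooses Medium. Subgame-perfect outcome: (Medium, Y) with payoffs (5, 8).
Now find the simultaneous Nash equilibrium.
Delta's best replies: W→Heavy; X→Light; Y→Heavy; Z→Heavy.
Echo's best replies: Light→Z; Medium→Y; Heavy→W.
Only (Heavy, W) has each player best-responding; Nash payoffs (4, 10).
Delta's commitment gain: 5 − 4 = 1.

1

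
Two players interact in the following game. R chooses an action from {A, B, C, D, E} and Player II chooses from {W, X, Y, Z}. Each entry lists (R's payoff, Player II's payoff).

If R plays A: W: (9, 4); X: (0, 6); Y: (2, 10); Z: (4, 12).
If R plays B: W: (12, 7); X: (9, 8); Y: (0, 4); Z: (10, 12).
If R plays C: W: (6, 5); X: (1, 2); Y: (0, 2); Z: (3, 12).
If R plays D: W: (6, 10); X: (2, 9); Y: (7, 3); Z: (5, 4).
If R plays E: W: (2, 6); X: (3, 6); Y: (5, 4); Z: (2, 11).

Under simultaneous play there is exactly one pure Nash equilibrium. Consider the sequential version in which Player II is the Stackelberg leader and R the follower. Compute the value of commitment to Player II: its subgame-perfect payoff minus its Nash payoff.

Work backward from R's decision.
- W → R plays B (best of 9, 12, 6, 6, 2); Player II gets 7.
- X → R plays B (best of 0, 9, 1, 2, 3); Player II gets 8.
- Y → R plays D (best of 2, 0, 0, 7, 5); Player II gets 3.
- Z → R plays B (best of 4, 10, 3, 5, 2); Player II gets 12.
Player II's induced payoffs are 7, 8, 3, 12, so Player II commits to Z. Subgame-perfect outcome: (B, Z) with payoffs (10, 12).
Under simultaneous play:
R's best replies: W→B; X→B; Y→D; Z→B.
Player II's best replies: A→Z; B→Z; C→Z; D→W; E→Z.
The unique mutual best reply is (B, Z), giving (10, 12).
Player II's commitment gain: 12 − 12 = 0.

0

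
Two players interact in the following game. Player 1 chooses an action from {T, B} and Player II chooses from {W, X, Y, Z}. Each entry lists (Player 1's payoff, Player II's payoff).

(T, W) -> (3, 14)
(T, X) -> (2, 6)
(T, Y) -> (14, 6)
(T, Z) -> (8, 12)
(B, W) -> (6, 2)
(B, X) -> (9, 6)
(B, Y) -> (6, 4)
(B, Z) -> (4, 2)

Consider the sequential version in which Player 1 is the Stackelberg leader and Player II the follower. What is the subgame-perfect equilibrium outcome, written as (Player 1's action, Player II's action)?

(B, X)

Player II best-responds to each possible Player 1 move:
- T: BR = W, leader payoff 3.
- B: BR = X, leader payoff 9.
Among 3, 9, the best is 9 at B. Subgame-perfect outcome: (B, X) with payoffs (9, 6).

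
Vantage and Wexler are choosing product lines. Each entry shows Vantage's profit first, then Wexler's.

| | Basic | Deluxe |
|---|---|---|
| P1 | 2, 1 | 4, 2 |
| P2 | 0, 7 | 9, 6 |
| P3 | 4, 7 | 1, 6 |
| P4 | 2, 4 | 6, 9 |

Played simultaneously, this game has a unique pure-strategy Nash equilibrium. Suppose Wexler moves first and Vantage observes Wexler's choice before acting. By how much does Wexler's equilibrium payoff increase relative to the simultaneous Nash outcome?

Work backward from Vantage's decision.
- Basic: Vantage compares 2, 0, 4, 2 and picks P3; Wexler would get 7.
- Deluxe: Vantage compares 4, 9, 1, 6 and picks P2; Wexler would get 6.
Wexler's induced payoffs are 7, 6, so Wexler commits to Basic. Subgame-perfect outcome: (P3, Basic) with payoffs (4, 7).
For the simultaneous game, intersect best replies.
Vantage's best replies: Basic→P3; Deluxe→P2.
Wexler's best replies: P1→Deluxe; P2→Basic; P3→Basic; P4→Deluxe.
Only (P3, Basic) has each player best-responding; Nash payoffs (4, 7).
Wexler's commitment gain: 7 − 7 = 0.

0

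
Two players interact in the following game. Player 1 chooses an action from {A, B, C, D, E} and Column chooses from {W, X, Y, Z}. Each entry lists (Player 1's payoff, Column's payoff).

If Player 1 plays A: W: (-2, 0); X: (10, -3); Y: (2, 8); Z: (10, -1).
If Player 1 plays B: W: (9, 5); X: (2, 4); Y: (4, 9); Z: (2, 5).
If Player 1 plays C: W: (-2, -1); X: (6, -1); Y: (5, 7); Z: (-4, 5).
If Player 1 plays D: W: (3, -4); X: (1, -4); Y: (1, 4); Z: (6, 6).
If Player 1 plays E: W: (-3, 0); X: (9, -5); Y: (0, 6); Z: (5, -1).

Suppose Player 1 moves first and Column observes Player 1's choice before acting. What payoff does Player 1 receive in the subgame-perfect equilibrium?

6

Solve by backward induction (Player 1 leads).
- A → Column plays Y (best of 0, -3, 8, -1); Player 1 gets 2.
- B → Column plays Y (best of 5, 4, 9, 5); Player 1 gets 4.
- C → Column plays Y (best of -1, -1, 7, 5); Player 1 gets 5.
- D → Column plays Z (best of -4, -4, 4, 6); Player 1 gets 6.
- E → Column plays Y (best of 0, -5, 6, -1); Player 1 gets 0.
Maximizing over 2, 4, 5, 6, 0, Player 1 chooses D. Subgame-perfect outcome: (D, Z) with payoffs (6, 6).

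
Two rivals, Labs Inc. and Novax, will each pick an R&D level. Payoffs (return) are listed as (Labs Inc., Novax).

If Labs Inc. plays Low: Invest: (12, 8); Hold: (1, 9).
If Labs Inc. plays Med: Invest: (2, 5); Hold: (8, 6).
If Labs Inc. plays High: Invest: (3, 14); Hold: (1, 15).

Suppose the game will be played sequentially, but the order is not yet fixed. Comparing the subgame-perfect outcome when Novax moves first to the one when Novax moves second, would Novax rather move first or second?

If Labs Inc. leads: Novax's best replies are Low→Hold, Med→Hold, High→Hold; Labs Inc.'s induced payoffs 1, 8, 1; outcome (Med, Hold), payoffs (8, 6).
If Novax leads: Labs Inc.'s best replies are Invest→Low, Hold→Med; Novax's induced payoffs 8, 6; outcome (Low, Invest), payoffs (12, 8).
Novax gets 8 moving first and 6 moving second, so Novax prefers to move first.

first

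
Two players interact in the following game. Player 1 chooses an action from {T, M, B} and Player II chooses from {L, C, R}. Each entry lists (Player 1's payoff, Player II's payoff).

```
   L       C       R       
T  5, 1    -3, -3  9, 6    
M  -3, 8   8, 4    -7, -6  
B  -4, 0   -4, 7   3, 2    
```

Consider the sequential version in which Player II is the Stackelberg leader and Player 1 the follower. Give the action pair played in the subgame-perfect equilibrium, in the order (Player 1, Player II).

(T, R)

Work backward from Player 1's decision.
- L → Player 1 plays T (best of 5, -3, -4); Player II gets 1.
- C → Player 1 plays M (best of -3, 8, -4); Player II gets 4.
- R → Player 1 plays T (best of 9, -7, 3); Player II gets 6.
Player II's induced payoffs are 1, 4, 6, so Player II commits to R. Subgame-perfect outcome: (T, R) with payoffs (9, 6).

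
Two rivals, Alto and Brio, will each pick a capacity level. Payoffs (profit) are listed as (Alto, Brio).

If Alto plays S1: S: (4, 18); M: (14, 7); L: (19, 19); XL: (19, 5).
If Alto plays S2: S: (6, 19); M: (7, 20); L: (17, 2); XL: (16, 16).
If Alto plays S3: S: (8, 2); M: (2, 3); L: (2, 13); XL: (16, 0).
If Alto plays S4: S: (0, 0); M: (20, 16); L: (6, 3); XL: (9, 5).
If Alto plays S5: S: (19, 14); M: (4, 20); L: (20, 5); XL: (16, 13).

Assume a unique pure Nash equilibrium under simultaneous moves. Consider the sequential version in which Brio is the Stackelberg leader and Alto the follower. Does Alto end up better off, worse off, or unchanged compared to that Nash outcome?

unchanged

Solve by backward induction (Brio leads).
- S: BR = S5, leader payoff 14.
- M: BR = S4, leader payoff 16.
- L: BR = S5, leader payoff 5.
- XL: BR = S1, leader payoff 5.
Among 14, 16, 5, 5, the best is 16 at M. Subgame-perfect outcome: (S4, M) with payoffs (20, 16).
For the simultaneous game, intersect best replies.
Alto's best replies: S→S5; M→S4; L→S5; XL→S1.
Brio's best replies: S1→L; S2→M; S3→L; S4→M; S5→M.
The unique mutual best reply is (S4, M), giving (20, 16).
Alto earns 20 sequentially versus 20 at the Nash outcome: unchanged.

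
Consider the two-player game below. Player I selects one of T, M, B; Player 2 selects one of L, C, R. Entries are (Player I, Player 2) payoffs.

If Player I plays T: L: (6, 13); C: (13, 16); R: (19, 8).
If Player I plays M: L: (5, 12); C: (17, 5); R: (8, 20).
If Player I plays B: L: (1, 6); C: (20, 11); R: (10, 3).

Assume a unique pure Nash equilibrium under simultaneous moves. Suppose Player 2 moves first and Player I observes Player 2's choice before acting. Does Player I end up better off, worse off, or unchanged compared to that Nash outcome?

worse off

Work backward from Player I's decision.
- L: BR = T, leader payoff 13.
- C: BR = B, leader payoff 11.
- R: BR = T, leader payoff 8.
Among 13, 11, 8, the best is 13 at L. Subgame-perfect outcome: (T, L) with payoffs (6, 13).
Now find the simultaneous Nash equilibrium.
Player I's best replies: L→T; C→B; R→T.
Player 2's best replies: T→C; M→R; B→C.
The unique mutual best reply is (B, C), giving (20, 11).
Player I earns 6 sequentially versus 20 at the Nash outcome: worse off.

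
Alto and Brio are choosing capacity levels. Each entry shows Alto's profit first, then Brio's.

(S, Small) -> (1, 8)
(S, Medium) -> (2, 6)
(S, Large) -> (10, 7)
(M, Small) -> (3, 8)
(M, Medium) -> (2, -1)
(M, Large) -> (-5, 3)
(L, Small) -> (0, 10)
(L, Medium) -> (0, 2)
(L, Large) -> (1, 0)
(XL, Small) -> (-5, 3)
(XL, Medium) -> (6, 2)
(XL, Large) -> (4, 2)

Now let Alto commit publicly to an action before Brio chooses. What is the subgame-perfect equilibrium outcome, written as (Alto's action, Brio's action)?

Brio best-responds to each possible Alto move:
- S → Brio plays Small (best of 8, 6, 7); Alto gets 1.
- M → Brio plays Small (best of 8, -1, 3); Alto gets 3.
- L → Brio plays Small (best of 10, 2, 0); Alto gets 0.
- XL → Brio plays Small (best of 3, 2, 2); Alto gets -5.
Maximizing over 1, 3, 0, -5, Alto chooses M. Subgame-perfect outcome: (M, Small) with payoffs (3, 8).

(M, Small)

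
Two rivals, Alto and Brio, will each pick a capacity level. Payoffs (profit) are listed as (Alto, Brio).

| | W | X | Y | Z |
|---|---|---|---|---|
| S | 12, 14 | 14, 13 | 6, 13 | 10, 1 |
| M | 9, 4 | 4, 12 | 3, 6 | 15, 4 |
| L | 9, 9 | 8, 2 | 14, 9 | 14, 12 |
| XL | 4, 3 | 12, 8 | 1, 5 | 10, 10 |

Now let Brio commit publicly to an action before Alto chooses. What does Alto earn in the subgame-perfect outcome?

Solve by backward induction (Brio leads).
- W: Alto compares 12, 9, 9, 4 and picks S; Brio would get 14.
- X: Alto compares 14, 4, 8, 12 and picks S; Brio would get 13.
- Y: Alto compares 6, 3, 14, 1 and picks L; Brio would get 9.
- Z: Alto compares 10, 15, 14, 10 and picks M; Brio would get 4.
Among 14, 13, 9, 4, the best is 14 at W. Subgame-perfect outcome: (S, W) with payoffs (12, 14).

12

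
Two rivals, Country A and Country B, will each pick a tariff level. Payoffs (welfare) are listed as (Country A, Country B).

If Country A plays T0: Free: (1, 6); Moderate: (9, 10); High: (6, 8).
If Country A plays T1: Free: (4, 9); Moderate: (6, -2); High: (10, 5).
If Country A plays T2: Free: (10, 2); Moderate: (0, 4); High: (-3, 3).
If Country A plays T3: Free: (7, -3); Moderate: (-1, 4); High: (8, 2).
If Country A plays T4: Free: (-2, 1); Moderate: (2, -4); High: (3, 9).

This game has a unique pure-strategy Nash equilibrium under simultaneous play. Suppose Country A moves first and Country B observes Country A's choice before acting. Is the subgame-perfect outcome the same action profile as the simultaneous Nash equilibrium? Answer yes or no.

yes

Work backward from Country B's decision.
- T0: BR = Moderate, leader payoff 9.
- T1: BR = Free, leader payoff 4.
- T2: BR = Moderate, leader payoff 0.
- T3: BR = Moderate, leader payoff -1.
- T4: BR = High, leader payoff 3.
Among 9, 4, 0, -1, 3, the best is 9 at T0. Subgame-perfect outcome: (T0, Moderate) with payoffs (9, 10).
For the simultaneous game, intersect best replies.
Country A's best replies: Free→T2; Moderate→T0; High→T1.
Country B's best replies: T0→Moderate; T1→Free; T2→Moderate; T3→Moderate; T4→High.
The unique mutual best reply is (T0, Moderate), giving (9, 10).
Sequential outcome (T0, Moderate) coincides with the Nash profile (T0, Moderate).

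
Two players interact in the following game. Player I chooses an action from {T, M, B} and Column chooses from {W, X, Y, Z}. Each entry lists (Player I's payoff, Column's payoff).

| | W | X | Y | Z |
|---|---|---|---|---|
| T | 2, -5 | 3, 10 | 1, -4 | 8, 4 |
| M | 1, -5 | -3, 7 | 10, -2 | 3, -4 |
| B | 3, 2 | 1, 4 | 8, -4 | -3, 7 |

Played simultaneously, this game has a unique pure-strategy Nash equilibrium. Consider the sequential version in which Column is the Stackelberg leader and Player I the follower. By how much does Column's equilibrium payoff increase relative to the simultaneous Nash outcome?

Work backward from Player I's decision.
- W → Player I plays B (best of 2, 1, 3); Column gets 2.
- X → Player I plays T (best of 3, -3, 1); Column gets 10.
- Y → Player I plays M (best of 1, 10, 8); Column gets -2.
- Z → Player I plays T (best of 8, 3, -3); Column gets 4.
Among 2, 10, -2, 4, the best is 10 at X. Subgame-perfect outcome: (T, X) with payoffs (3, 10).
Now find the simultaneous Nash equilibrium.
Player I's best replies: W→B; X→T; Y→M; Z→T.
Column's best replies: T→X; M→X; B→Z.
The unique mutual best reply is (T, X), giving (3, 10).
Column's commitment gain: 10 − 10 = 0.

0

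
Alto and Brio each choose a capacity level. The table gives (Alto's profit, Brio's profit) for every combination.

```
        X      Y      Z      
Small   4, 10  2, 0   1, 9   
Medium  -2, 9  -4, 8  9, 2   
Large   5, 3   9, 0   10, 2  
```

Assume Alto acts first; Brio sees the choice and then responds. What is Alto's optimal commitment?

Backward induction with Alto moving first.
- Small: BR = X, leader payoff 4.
- Medium: BR = X, leader payoff -2.
- Large: BR = X, leader payoff 5.
Maximizing over 4, -2, 5, Alto chooses Large. Subgame-perfect outcome: (Large, X) with payoffs (5, 3).

Large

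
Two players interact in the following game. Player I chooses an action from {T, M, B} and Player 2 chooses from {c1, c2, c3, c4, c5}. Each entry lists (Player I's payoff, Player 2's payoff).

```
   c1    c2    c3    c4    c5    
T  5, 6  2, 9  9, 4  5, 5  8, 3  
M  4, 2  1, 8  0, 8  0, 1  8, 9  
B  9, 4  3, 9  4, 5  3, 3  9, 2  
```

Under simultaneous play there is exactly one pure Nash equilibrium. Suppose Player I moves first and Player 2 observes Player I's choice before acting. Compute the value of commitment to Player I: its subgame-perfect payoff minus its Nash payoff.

5

Player 2 best-responds to each possible Player I move:
- T → Player 2 plays c2 (best of 6, 9, 4, 5, 3); Player I gets 2.
- M → Player 2 plays c5 (best of 2, 8, 8, 1, 9); Player I gets 8.
- B → Player 2 plays c2 (best of 4, 9, 5, 3, 2); Player I gets 3.
Among 2, 8, 3, the best is 8 at M. Subgame-perfect outcome: (M, c5) with payoffs (8, 9).
Now find the simultaneous Nash equilibrium.
Player I's best replies: c1→B; c2→B; c3→T; c4→T; c5→B.
Player 2's best replies: T→c2; M→c5; B→c2.
Only (B, c2) has each player best-responding; Nash payoffs (3, 9).
Player I's commitment gain: 8 − 3 = 5.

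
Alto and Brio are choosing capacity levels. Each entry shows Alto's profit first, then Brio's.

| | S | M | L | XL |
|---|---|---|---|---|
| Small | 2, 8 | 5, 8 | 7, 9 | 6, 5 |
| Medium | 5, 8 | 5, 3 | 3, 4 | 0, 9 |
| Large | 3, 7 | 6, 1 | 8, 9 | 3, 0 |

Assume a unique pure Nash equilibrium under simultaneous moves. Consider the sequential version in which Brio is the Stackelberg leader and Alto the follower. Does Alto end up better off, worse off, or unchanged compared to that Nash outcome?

Alto best-responds to each possible Brio move:
- S: BR = Medium, leader payoff 8.
- M: BR = Large, leader payoff 1.
- L: BR = Large, leader payoff 9.
- XL: BR = Small, leader payoff 5.
Brio's induced payoffs are 8, 1, 9, 5, so Brio commits to L. Subgame-perfect outcome: (Large, L) with payoffs (8, 9).
For the simultaneous game, intersect best replies.
Alto's best replies: S→Medium; M→Large; L→Large; XL→Small.
Brio's best replies: Small→L; Medium→XL; Large→L.
Only (Large, L) has each player best-responding; Nash payoffs (8, 9).
Alto earns 8 sequentially versus 8 at the Nash outcome: unchanged.

unchanged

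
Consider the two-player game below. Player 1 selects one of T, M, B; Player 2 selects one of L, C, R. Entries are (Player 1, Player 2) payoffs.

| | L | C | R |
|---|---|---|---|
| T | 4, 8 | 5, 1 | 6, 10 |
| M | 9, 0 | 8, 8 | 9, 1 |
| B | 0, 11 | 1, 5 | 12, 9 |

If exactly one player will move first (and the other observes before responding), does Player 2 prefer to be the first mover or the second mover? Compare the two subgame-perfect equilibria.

first

If Player 1 leads: Player 2's best replies are T→R, M→C, B→L; Player 1's induced payoffs 6, 8, 0; outcome (M, C), payoffs (8, 8).
If Player 2 leads: Player 1's best replies are L→M, C→M, R→B; Player 2's induced payoffs 0, 8, 9; outcome (B, R), payoffs (12, 9).
Player 2 gets 9 moving first and 8 moving second, so Player 2 prefers to move first.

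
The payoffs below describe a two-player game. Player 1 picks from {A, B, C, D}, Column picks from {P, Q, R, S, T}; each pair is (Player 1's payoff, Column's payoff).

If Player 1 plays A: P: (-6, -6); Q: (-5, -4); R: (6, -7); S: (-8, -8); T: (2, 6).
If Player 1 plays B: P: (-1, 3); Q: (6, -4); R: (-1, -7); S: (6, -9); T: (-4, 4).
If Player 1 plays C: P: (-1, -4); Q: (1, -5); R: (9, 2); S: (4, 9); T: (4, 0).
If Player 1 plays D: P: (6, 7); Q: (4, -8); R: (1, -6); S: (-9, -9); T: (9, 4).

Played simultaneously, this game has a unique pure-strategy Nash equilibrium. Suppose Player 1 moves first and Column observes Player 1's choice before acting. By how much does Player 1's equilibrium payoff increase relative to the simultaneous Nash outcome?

Column best-responds to each possible Player 1 move:
- A: BR = T, leader payoff 2.
- B: BR = T, leader payoff -4.
- C: BR = S, leader payoff 4.
- D: BR = P, leader payoff 6.
Maximizing over 2, -4, 4, 6, Player 1 chooses D. Subgame-perfect outcome: (D, P) with payoffs (6, 7).
For the simultaneous game, intersect best replies.
Player 1's best replies: P→D; Q→B; R→C; S→B; T→D.
Column's best replies: A→T; B→T; C→S; D→P.
The unique mutual best reply is (D, P), giving (6, 7).
Player 1's commitment gain: 6 − 6 = 0.

0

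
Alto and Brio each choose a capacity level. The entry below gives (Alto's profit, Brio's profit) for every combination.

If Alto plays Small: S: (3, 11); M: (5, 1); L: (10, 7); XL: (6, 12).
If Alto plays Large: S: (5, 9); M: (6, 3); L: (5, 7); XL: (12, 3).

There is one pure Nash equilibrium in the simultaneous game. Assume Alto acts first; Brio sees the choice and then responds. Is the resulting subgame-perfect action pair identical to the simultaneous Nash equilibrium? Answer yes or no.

no

Solve by backward induction (Alto leads).
- Small: Brio compares 11, 1, 7, 12 and picks XL; Alto would get 6.
- Large: Brio compares 9, 3, 7, 3 and picks S; Alto would get 5.
Among 6, 5, the best is 6 at Small. Subgame-perfect outcome: (Small, XL) with payoffs (6, 12).
For the simultaneous game, intersect best replies.
Alto's best replies: S→Large; M→Large; L→Small; XL→Large.
Brio's best replies: Small→XL; Large→S.
The unique mutual best reply is (Large, S), giving (5, 9).
Sequential outcome (Small, XL) differs from the Nash profile (Large, S).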